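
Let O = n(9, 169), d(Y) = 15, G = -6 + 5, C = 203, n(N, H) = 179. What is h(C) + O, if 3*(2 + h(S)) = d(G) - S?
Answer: 343/3 ≈ 114.33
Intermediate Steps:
G = -1
O = 179
h(S) = 3 - S/3 (h(S) = -2 + (15 - S)/3 = -2 + (5 - S/3) = 3 - S/3)
h(C) + O = (3 - ⅓*203) + 179 = (3 - 203/3) + 179 = -194/3 + 179 = 343/3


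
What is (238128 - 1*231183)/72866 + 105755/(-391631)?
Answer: -4986066535/28536584446 ≈ -0.17473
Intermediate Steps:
(238128 - 1*231183)/72866 + 105755/(-391631) = (238128 - 231183)*(1/72866) + 105755*(-1/391631) = 6945*(1/72866) - 105755/391631 = 6945/72866 - 105755/391631 = -4986066535/28536584446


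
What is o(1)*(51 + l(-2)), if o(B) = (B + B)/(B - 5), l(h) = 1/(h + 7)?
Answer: -128/5 ≈ -25.600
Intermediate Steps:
l(h) = 1/(7 + h)
o(B) = 2*B/(-5 + B) (o(B) = (2*B)/(-5 + B) = 2*B/(-5 + B))
o(1)*(51 + l(-2)) = (2*1/(-5 + 1))*(51 + 1/(7 - 2)) = (2*1/(-4))*(51 + 1/5) = (2*1*(-1/4))*(51 + 1/5) = -1/2*256/5 = -128/5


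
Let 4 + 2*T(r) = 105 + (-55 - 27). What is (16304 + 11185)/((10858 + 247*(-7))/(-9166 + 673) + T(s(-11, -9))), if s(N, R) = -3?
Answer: 51880906/15901 ≈ 3262.7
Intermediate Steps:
T(r) = 19/2 (T(r) = -2 + (105 + (-55 - 27))/2 = -2 + (105 - 82)/2 = -2 + (1/2)*23 = -2 + 23/2 = 19/2)
(16304 + 11185)/((10858 + 247*(-7))/(-9166 + 673) + T(s(-11, -9))) = (16304 + 11185)/((10858 + 247*(-7))/(-9166 + 673) + 19/2) = 27489/((10858 - 1729)/(-8493) + 19/2) = 27489/(9129*(-1/8493) + 19/2) = 27489/(-3043/2831 + 19/2) = 27489/(47703/5662) = 27489*(5662/47703) = 51880906/15901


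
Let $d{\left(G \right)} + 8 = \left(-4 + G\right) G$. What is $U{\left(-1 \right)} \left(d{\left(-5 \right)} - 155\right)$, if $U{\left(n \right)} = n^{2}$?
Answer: $-118$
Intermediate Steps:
$d{\left(G \right)} = -8 + G \left(-4 + G\right)$ ($d{\left(G \right)} = -8 + \left(-4 + G\right) G = -8 + G \left(-4 + G\right)$)
$U{\left(-1 \right)} \left(d{\left(-5 \right)} - 155\right) = \left(-1\right)^{2} \left(\left(-8 + \left(-5\right)^{2} - -20\right) - 155\right) = 1 \left(\left(-8 + 25 + 20\right) - 155\right) = 1 \left(37 - 155\right) = 1 \left(-118\right) = -118$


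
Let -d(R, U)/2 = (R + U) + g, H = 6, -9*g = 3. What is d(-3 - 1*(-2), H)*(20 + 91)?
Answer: -1036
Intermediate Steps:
g = -⅓ (g = -⅑*3 = -⅓ ≈ -0.33333)
d(R, U) = ⅔ - 2*R - 2*U (d(R, U) = -2*((R + U) - ⅓) = -2*(-⅓ + R + U) = ⅔ - 2*R - 2*U)
d(-3 - 1*(-2), H)*(20 + 91) = (⅔ - 2*(-3 - 1*(-2)) - 2*6)*(20 + 91) = (⅔ - 2*(-3 + 2) - 12)*111 = (⅔ - 2*(-1) - 12)*111 = (⅔ + 2 - 12)*111 = -28/3*111 = -1036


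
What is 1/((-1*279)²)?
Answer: 1/77841 ≈ 1.2847e-5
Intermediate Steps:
1/((-1*279)²) = 1/((-279)²) = 1/77841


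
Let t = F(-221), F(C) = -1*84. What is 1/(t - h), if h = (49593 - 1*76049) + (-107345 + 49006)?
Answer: 1/84711 ≈ 1.1805e-5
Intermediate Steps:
F(C) = -84
t = -84
h = -84795 (h = (49593 - 76049) - 58339 = -26456 - 58339 = -84795)
1/(t - h) = 1/(-84 - 1*(-84795)) = 1/(-84 + 84795) = 1/84711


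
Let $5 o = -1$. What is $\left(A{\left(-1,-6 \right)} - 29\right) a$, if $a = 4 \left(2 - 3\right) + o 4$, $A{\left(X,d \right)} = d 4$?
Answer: $\frac{1272}{5} \approx 254.4$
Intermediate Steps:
$o = - \frac{1}{5}$ ($o = \frac{1}{5} \left(-1\right) = - \frac{1}{5} \approx -0.2$)
$A{\left(X,d \right)} = 4 d$
$a = - \frac{24}{5}$ ($a = 4 \left(2 - 3\right) - \frac{4}{5} = 4 \left(-1\right) - \frac{4}{5} = -4 - \frac{4}{5} = - \frac{24}{5} \approx -4.8$)
$\left(A{\left(-1,-6 \right)} - 29\right) a = \left(4 \left(-6\right) - 29\right) \left(- \frac{24}{5}\right) = \left(-24 - 29\right) \left(- \frac{24}{5}\right) = \left(-53\right) \left(- \frac{24}{5}\right) = \frac{1272}{5}$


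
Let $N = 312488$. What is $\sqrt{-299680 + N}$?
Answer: $2 \sqrt{3202} \approx 113.17$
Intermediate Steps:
$\sqrt{-299680 + N} = \sqrt{-299680 + 312488} = \sqrt{12808} = 2 \sqrt{3202}$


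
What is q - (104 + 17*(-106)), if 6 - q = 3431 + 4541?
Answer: -6268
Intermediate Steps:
q = -7966 (q = 6 - (3431 + 4541) = 6 - 1*7972 = 6 - 7972 = -7966)
q - (104 + 17*(-106)) = -7966 - (104 + 17*(-106)) = -7966 - (104 - 1802) = -7966 - 1*(-1698) = -7966 + 1698 = -6268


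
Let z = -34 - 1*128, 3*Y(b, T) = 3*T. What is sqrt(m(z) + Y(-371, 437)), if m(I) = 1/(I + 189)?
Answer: 10*sqrt(354)/9 ≈ 20.905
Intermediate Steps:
Y(b, T) = T (Y(b, T) = (3*T)/3 = T)
z = -162 (z = -34 - 128 = -162)
m(I) = 1/(189 + I)
sqrt(m(z) + Y(-371, 437)) = sqrt(1/(189 - 162) + 437) = sqrt(1/27 + 437) = sqrt(11800/27) = 10*sqrt(354)/9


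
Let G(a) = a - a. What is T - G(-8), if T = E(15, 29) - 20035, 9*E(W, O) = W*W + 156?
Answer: -59978/3 ≈ -19993.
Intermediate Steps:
E(W, O) = 52/3 + W²/9 (E(W, O) = (W*W + 156)/9 = (W² + 156)/9 = (156 + W²)/9 = 52/3 + W²/9)
T = -59978/3 (T = (52/3 + (⅑)*15²) - 20035 = (52/3 + (⅑)*225) - 20035 = (52/3 + 25) - 20035 = 127/3 - 20035 = -59978/3 ≈ -19993.)
G(a) = 0
T - G(-8) = -59978/3 - 1*0 = -59978/3 + 0 = -59978/3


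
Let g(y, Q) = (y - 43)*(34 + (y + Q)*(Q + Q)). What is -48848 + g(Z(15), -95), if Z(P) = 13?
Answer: -517268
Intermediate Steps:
g(y, Q) = (-43 + y)*(34 + 2*Q*(Q + y)) (g(y, Q) = (-43 + y)*(34 + (Q + y)*(2*Q)) = (-43 + y)*(34 + 2*Q*(Q + y)))
-48848 + g(Z(15), -95) = -48848 + (-1462 - 86*(-95)² + 34*13 - 86*(-95)*13 + 2*(-95)*13² + 2*13*(-95)²) = -48848 + (-1462 - 86*9025 + 442 + 106210 + 2*(-95)*169 + 2*13*9025) = -48848 + (-1462 - 776150 + 442 + 106210 - 32110 + 234650) = -48848 - 468420 = -517268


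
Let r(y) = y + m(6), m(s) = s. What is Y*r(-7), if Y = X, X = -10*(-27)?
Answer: -270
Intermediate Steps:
X = 270
r(y) = 6 + y (r(y) = y + 6 = 6 + y)
Y = 270
Y*r(-7) = 270*(6 - 7) = 270*(-1) = -270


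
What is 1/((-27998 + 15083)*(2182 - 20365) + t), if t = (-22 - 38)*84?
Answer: 1/234828405 ≈ 4.2584e-9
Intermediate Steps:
t = -5040 (t = -60*84 = -5040)
1/((-27998 + 15083)*(2182 - 20365) + t) = 1/((-27998 + 15083)*(2182 - 20365) - 5040) = 1/(-12915*(-18183) - 5040) = 1/(234833445 - 5040) = 1/234828405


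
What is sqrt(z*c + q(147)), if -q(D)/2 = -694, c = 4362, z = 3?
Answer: sqrt(14474) ≈ 120.31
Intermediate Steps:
q(D) = 1388 (q(D) = -2*(-694) = 1388)
sqrt(z*c + q(147)) = sqrt(3*4362 + 1388) = sqrt(13086 + 1388) = sqrt(14474)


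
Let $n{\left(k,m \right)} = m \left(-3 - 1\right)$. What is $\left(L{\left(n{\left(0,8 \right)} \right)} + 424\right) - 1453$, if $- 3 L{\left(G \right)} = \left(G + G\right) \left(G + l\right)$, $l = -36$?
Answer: $- \frac{7439}{3} \approx -2479.7$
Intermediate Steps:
$n{\left(k,m \right)} = - 4 m$ ($n{\left(k,m \right)} = m \left(-4\right) = - 4 m$)
$L{\left(G \right)} = - \frac{2 G \left(-36 + G\right)}{3}$ ($L{\left(G \right)} = - \frac{\left(G + G\right) \left(G - 36\right)}{3} = - \frac{2 G \left(-36 + G\right)}{3}$)
$\left(L{\left(n{\left(0,8 \right)} \right)} + 424\right) - 1453 = \left(\frac{2 \left(\left(-4\right) 8\right) \left(36 - \left(-4\right) 8\right)}{3} + 424\right) - 1453 = \left(\frac{2}{3} \left(-32\right) \left(36 - -32\right) + 424\right) - 1453 = \left(\frac{2}{3} \left(-32\right) \left(36 + 32\right) + 424\right) - 1453 = \left(\frac{2}{3} \left(-32\right) 68 + 424\right) - 1453 = \left(- \frac{4352}{3} + 424\right) - 1453 = - \frac{3080}{3} - 1453 = - \frac{7439}{3}$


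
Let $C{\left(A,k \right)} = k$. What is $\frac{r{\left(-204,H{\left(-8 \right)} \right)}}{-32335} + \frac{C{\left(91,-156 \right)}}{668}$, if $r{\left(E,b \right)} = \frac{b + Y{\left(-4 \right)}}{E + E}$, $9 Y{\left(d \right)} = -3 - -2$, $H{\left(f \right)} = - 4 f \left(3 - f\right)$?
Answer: $- \frac{4630101791}{19828598040} \approx -0.23351$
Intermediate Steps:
$H{\left(f \right)} = - 4 f \left(3 - f\right)$
$Y{\left(d \right)} = - \frac{1}{9}$ ($Y{\left(d \right)} = \frac{-3 - -2}{9} = \frac{-3 + 2}{9} = \frac{1}{9} \left(-1\right) = - \frac{1}{9}$)
$r{\left(E,b \right)} = \frac{- \frac{1}{9} + b}{2 E}$ ($r{\left(E,b \right)} = \frac{b - \frac{1}{9}}{E + E} = \frac{- \frac{1}{9} + b}{2 E}$)
$\frac{r{\left(-204,H{\left(-8 \right)} \right)}}{-32335} + \frac{C{\left(91,-156 \right)}}{668} = \frac{\frac{1}{18} \frac{1}{-204} \left(-1 + 9 \cdot 4 \left(-8\right) \left(-3 - 8\right)\right)}{-32335} - \frac{156}{668} = \frac{1}{18} \left(- \frac{1}{204}\right) \left(-1 + 9 \cdot 4 \left(-8\right) \left(-11\right)\right) \left(- \frac{1}{32335}\right) - \frac{39}{167} = \frac{1}{18} \left(- \frac{1}{204}\right) \left(-1 + 9 \cdot 352\right) \left(- \frac{1}{32335}\right) - \frac{39}{167} = \frac{1}{18} \left(- \frac{1}{204}\right) \left(-1 + 3168\right) \left(- \frac{1}{32335}\right) - \frac{39}{167} = \frac{1}{18} \left(- \frac{1}{204}\right) 3167 \left(- \frac{1}{32335}\right) - \frac{39}{167} = \left(- \frac{3167}{3672}\right) \left(- \frac{1}{32335}\right) - \frac{39}{167} = \frac{3167}{118734120} - \frac{39}{167} = - \frac{4630101791}{19828598040}$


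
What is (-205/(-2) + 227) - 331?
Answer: -3/2 ≈ -1.5000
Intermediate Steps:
(-205/(-2) + 227) - 331 = (-205*(-1/2) + 227) - 331 = (205/2 + 227) - 331 = 659/2 - 331 = -3/2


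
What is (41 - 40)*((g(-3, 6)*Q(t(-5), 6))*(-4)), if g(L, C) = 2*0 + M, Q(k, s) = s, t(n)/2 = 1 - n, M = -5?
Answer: 120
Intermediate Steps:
t(n) = 2 - 2*n (t(n) = 2*(1 - n) = 2 - 2*n)
g(L, C) = -5 (g(L, C) = 2*0 - 5 = 0 - 5 = -5)
(41 - 40)*((g(-3, 6)*Q(t(-5), 6))*(-4)) = (41 - 40)*(-5*6*(-4)) = 1*(-30*(-4)) = 1*120 = 120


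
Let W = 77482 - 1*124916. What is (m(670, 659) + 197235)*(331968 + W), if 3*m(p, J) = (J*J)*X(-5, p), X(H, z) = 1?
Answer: 291927900524/3 ≈ 9.7309e+10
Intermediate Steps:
W = -47434 (W = 77482 - 124916 = -47434)
m(p, J) = J²/3 (m(p, J) = ((J*J)*1)/3 = (J²*1)/3 = J²/3)
(m(670, 659) + 197235)*(331968 + W) = ((⅓)*659² + 197235)*(331968 - 47434) = ((⅓)*434281 + 197235)*284534 = (434281/3 + 197235)*284534 = (1025986/3)*284534 = 291927900524/3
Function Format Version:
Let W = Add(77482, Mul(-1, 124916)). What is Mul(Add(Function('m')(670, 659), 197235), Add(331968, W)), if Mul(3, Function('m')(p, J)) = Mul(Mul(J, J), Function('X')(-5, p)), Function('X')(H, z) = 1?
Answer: Rational(291927900524, 3) ≈ 9.7309e+10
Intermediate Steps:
W = -47434 (W = Add(77482, -124916) = -47434)
Function('m')(p, J) = Mul(Rational(1, 3), Pow(J, 2)) (Function('m')(p, J) = Mul(Rational(1, 3), Mul(Mul(J, J), 1)) = Mul(Rational(1, 3), Mul(Pow(J, 2), 1)) = Mul(Rational(1, 3), Pow(J, 2)))
Mul(Add(Function('m')(670, 659), 197235), Add(331968, W)) = Mul(Add(Mul(Rational(1, 3), Pow(659, 2)), 197235), Add(331968, -47434)) = Mul(Add(Mul(Rational(1, 3), 434281), 197235), 284534) = Mul(Add(Rational(434281, 3), 197235), 284534) = Mul(Rational(1025986, 3), 284534) = Rational(291927900524, 3)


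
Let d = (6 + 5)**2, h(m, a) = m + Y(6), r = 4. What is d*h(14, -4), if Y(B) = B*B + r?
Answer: 6534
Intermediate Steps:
Y(B) = 4 + B**2 (Y(B) = B*B + 4 = B**2 + 4 = 4 + B**2)
h(m, a) = 40 + m (h(m, a) = m + (4 + 6**2) = m + (4 + 36) = m + 40 = 40 + m)
d = 121 (d = 11**2 = 121)
d*h(14, -4) = 121*(40 + 14) = 121*54 = 6534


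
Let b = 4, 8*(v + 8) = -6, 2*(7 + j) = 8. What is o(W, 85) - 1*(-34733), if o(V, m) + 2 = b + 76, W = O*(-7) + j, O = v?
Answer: 34811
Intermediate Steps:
j = -3 (j = -7 + (1/2)*8 = -7 + 4 = -3)
v = -35/4 (v = -8 + (1/8)*(-6) = -8 - 3/4 = -35/4 ≈ -8.7500)
O = -35/4 ≈ -8.7500
W = 233/4 (W = -35/4*(-7) - 3 = 245/4 - 3 = 233/4 ≈ 58.250)
o(V, m) = 78 (o(V, m) = -2 + (4 + 76) = -2 + 80 = 78)
o(W, 85) - 1*(-34733) = 78 - 1*(-34733) = 78 + 34733 = 34811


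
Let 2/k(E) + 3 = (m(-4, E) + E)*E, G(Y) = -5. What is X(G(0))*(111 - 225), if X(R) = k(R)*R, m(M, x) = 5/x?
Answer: 380/9 ≈ 42.222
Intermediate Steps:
k(E) = 2/(-3 + E*(E + 5/E)) (k(E) = 2/(-3 + (5/E + E)*E) = 2/(-3 + (E + 5/E)*E) = 2/(-3 + E*(E + 5/E)))
X(R) = 2*R/(2 + R²) (X(R) = (2/(2 + R²))*R = 2*R/(2 + R²))
X(G(0))*(111 - 225) = (2*(-5)/(2 + (-5)²))*(111 - 225) = (2*(-5)/(2 + 25))*(-114) = (2*(-5)/27)*(-114) = (2*(-5)*(1/27))*(-114) = -10/27*(-114) = 380/9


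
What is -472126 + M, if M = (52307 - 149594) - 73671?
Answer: -643084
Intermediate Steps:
M = -170958 (M = -97287 - 73671 = -170958)
-472126 + M = -472126 - 170958 = -643084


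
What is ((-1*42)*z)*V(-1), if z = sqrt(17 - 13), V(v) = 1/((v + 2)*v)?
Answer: 84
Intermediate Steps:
V(v) = 1/(v*(2 + v)) (V(v) = 1/((2 + v)*v) = 1/(v*(2 + v)))
z = 2 (z = sqrt(4) = 2)
((-1*42)*z)*V(-1) = (-1*42*2)*(1/((-1)*(2 - 1))) = (-42*2)*(-1/1) = -(-84) = -84*(-1) = 84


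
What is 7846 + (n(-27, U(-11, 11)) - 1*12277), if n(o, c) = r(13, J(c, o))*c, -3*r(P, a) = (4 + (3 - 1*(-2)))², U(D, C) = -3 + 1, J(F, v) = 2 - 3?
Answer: -4377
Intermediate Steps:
J(F, v) = -1
U(D, C) = -2
r(P, a) = -27 (r(P, a) = -(4 + (3 - 1*(-2)))²/3 = -(4 + (3 + 2))²/3 = -(4 + 5)²/3 = -⅓*9² = -⅓*81 = -27)
n(o, c) = -27*c
7846 + (n(-27, U(-11, 11)) - 1*12277) = 7846 + (-27*(-2) - 1*12277) = 7846 + (54 - 12277) = 7846 - 12223 = -4377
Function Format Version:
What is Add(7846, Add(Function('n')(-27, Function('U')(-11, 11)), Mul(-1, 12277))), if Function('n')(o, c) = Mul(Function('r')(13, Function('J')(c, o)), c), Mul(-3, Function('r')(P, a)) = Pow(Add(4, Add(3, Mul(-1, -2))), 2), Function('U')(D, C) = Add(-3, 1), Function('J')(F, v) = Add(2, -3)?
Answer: -4377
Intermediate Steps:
Function('J')(F, v) = -1
Function('U')(D, C) = -2
Function('r')(P, a) = -27 (Function('r')(P, a) = Mul(Rational(-1, 3), Pow(Add(4, Add(3, Mul(-1, -2))), 2)) = Mul(Rational(-1, 3), Pow(Add(4, Add(3, 2)), 2)) = Mul(Rational(-1, 3), Pow(Add(4, 5), 2)) = Mul(Rational(-1, 3), Pow(9, 2)) = Mul(Rational(-1, 3), 81) = -27)
Function('n')(o, c) = Mul(-27, c)
Add(7846, Add(Function('n')(-27, Function('U')(-11, 11)), Mul(-1, 12277))) = Add(7846, Add(Mul(-27, -2), Mul(-1, 12277))) = Add(7846, Add(54, -12277)) = Add(7846, -12223) = -4377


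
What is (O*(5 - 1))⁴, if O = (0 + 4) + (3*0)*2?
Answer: 65536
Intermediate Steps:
O = 4 (O = 4 + 0*2 = 4 + 0 = 4)
(O*(5 - 1))⁴ = (4*(5 - 1))⁴ = (4*4)⁴ = 16⁴ = 65536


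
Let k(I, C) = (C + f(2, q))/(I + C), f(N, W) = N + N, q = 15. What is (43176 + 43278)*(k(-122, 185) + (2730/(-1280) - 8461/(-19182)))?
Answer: 23142366945/204608 ≈ 1.1311e+5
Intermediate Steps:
f(N, W) = 2*N
k(I, C) = (4 + C)/(C + I) (k(I, C) = (C + 2*2)/(I + C) = (C + 4)/(C + I) = (4 + C)/(C + I))
(43176 + 43278)*(k(-122, 185) + (2730/(-1280) - 8461/(-19182))) = (43176 + 43278)*((4 + 185)/(185 - 122) + (2730/(-1280) - 8461/(-19182))) = 86454*(189/63 + (2730*(-1/1280) - 8461*(-1/19182))) = 86454*((1/63)*189 + (-273/128 + 8461/19182)) = 86454*(3 - 2076839/1227648) = 86454*(1606105/1227648) = 23142366945/204608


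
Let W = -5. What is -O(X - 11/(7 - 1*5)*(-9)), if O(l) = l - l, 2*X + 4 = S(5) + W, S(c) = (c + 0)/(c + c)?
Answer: 0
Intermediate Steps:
S(c) = ½ (S(c) = c/((2*c)) = c*(1/(2*c)) = ½)
X = -17/4 (X = -2 + (½ - 5)/2 = -2 + (½)*(-9/2) = -2 - 9/4 = -17/4 ≈ -4.2500)
O(l) = 0
-O(X - 11/(7 - 1*5)*(-9)) = -1*0 = 0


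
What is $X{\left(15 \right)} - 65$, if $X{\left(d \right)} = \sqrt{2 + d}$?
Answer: $-65 + \sqrt{17} \approx -60.877$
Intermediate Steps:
$X{\left(15 \right)} - 65 = \sqrt{2 + 15} - 65 = \sqrt{17} - 65 = -65 + \sqrt{17}$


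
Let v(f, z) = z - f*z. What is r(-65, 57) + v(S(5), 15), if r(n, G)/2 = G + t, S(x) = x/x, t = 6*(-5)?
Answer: 54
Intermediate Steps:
t = -30
S(x) = 1
v(f, z) = z - f*z
r(n, G) = -60 + 2*G (r(n, G) = 2*(G - 30) = 2*(-30 + G) = -60 + 2*G)
r(-65, 57) + v(S(5), 15) = (-60 + 2*57) + 15*(1 - 1*1) = (-60 + 114) + 15*(1 - 1) = 54 + 15*0 = 54 + 0 = 54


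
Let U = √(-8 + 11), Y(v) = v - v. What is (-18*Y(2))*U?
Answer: 0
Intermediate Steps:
Y(v) = 0
U = √3 ≈ 1.7320
(-18*Y(2))*U = (-18*0)*√3 = 0*√3 = 0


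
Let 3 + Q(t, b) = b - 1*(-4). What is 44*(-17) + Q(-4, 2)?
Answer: -745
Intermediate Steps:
Q(t, b) = 1 + b (Q(t, b) = -3 + (b - 1*(-4)) = -3 + (b + 4) = -3 + (4 + b) = 1 + b)
44*(-17) + Q(-4, 2) = 44*(-17) + (1 + 2) = -748 + 3 = -745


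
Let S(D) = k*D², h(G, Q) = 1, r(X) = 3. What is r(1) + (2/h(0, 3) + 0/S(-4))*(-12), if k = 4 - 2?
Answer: -21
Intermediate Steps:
k = 2
S(D) = 2*D²
r(1) + (2/h(0, 3) + 0/S(-4))*(-12) = 3 + (2/1 + 0/((2*(-4)²)))*(-12) = 3 + (2*1 + 0/((2*16)))*(-12) = 3 + (2 + 0/32)*(-12) = 3 + (2 + 0*(1/32))*(-12) = 3 + (2 + 0)*(-12) = 3 + 2*(-12) = 3 - 24 = -21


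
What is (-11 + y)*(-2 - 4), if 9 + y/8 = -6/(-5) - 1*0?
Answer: 2202/5 ≈ 440.40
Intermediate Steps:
y = -312/5 (y = -72 + 8*(-6/(-5) - 1*0) = -72 + 8*(-6*(-1/5) + 0) = -72 + 8*(6/5 + 0) = -72 + 8*(6/5) = -72 + 48/5 = -312/5 ≈ -62.400)
(-11 + y)*(-2 - 4) = (-11 - 312/5)*(-2 - 4) = -367/5*(-6) = 2202/5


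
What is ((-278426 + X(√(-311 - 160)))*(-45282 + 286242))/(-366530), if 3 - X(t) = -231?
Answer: 6703314432/36653 ≈ 1.8289e+5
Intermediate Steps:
X(t) = 234 (X(t) = 3 - 1*(-231) = 3 + 231 = 234)
((-278426 + X(√(-311 - 160)))*(-45282 + 286242))/(-366530) = ((-278426 + 234)*(-45282 + 286242))/(-366530) = -278192*240960*(-1/366530) = -67033144320*(-1/366530) = 6703314432/36653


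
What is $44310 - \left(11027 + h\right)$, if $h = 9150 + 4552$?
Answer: $19581$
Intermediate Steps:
$h = 13702$
$44310 - \left(11027 + h\right) = 44310 - \left(11027 + 13702\right) = 44310 - 24729 = 19581$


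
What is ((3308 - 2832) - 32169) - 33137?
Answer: -64830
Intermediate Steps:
((3308 - 2832) - 32169) - 33137 = (476 - 32169) - 33137 = -31693 - 33137 = -64830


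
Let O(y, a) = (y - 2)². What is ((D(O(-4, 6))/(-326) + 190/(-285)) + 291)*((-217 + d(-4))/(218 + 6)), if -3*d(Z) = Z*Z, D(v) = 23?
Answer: -189345959/657216 ≈ -288.10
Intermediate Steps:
O(y, a) = (-2 + y)²
d(Z) = -Z²/3 (d(Z) = -Z*Z/3 = -Z²/3)
((D(O(-4, 6))/(-326) + 190/(-285)) + 291)*((-217 + d(-4))/(218 + 6)) = ((23/(-326) + 190/(-285)) + 291)*((-217 - ⅓*(-4)²)/(218 + 6)) = ((23*(-1/326) + 190*(-1/285)) + 291)*((-217 - ⅓*16)/224) = ((-23/326 - ⅔) + 291)*((-217 - 16/3)*(1/224)) = (-721/978 + 291)*(-667/3*1/224) = (283877/978)*(-667/672) = -189345959/657216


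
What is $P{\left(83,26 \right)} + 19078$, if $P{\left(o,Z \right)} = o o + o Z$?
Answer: $28125$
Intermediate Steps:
$P{\left(o,Z \right)} = o^{2} + Z o$
$P{\left(83,26 \right)} + 19078 = 83 \left(26 + 83\right) + 19078 = 83 \cdot 109 + 19078 = 9047 + 19078 = 28125$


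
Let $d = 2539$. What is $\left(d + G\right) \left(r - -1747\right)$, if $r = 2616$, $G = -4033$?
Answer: $-6518322$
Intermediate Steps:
$\left(d + G\right) \left(r - -1747\right) = \left(2539 - 4033\right) \left(2616 - -1747\right) = - 1494 \left(2616 + 1747\right) = \left(-1494\right) 4363 = -6518322$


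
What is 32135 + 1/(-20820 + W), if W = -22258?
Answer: 1384311529/43078 ≈ 32135.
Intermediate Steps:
32135 + 1/(-20820 + W) = 32135 + 1/(-20820 - 22258) = 32135 + 1/(-43078) = 32135 - 1/43078 = 1384311529/43078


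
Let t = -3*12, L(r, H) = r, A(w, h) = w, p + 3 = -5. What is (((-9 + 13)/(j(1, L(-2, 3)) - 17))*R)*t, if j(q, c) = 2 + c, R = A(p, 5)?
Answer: -1152/17 ≈ -67.765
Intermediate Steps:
p = -8 (p = -3 - 5 = -8)
R = -8
t = -36
(((-9 + 13)/(j(1, L(-2, 3)) - 17))*R)*t = (((-9 + 13)/((2 - 2) - 17))*(-8))*(-36) = ((4/(0 - 17))*(-8))*(-36) = ((4/(-17))*(-8))*(-36) = ((4*(-1/17))*(-8))*(-36) = -4/17*(-8)*(-36) = (32/17)*(-36) = -1152/17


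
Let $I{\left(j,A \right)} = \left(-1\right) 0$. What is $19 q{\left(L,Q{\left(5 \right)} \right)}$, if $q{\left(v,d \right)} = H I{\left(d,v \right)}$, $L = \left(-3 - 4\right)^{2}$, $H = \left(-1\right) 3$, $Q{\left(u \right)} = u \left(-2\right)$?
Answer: $0$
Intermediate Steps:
$Q{\left(u \right)} = - 2 u$
$I{\left(j,A \right)} = 0$
$H = -3$
$L = 49$ ($L = \left(-7\right)^{2} = 49$)
$q{\left(v,d \right)} = 0$ ($q{\left(v,d \right)} = \left(-3\right) 0 = 0$)
$19 q{\left(L,Q{\left(5 \right)} \right)} = 19 \cdot 0 = 0$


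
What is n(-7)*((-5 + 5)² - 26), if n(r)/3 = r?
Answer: 546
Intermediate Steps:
n(r) = 3*r
n(-7)*((-5 + 5)² - 26) = (3*(-7))*((-5 + 5)² - 26) = -21*(0² - 26) = -21*(0 - 26) = -21*(-26) = 546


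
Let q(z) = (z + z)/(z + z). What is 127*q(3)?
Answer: 127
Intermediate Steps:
q(z) = 1 (q(z) = (2*z)/((2*z)) = (2*z)*(1/(2*z)) = 1)
127*q(3) = 127*1 = 127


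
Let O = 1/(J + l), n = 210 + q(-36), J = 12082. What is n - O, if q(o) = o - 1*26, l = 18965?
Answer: 4594955/31047 ≈ 148.00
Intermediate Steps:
q(o) = -26 + o (q(o) = o - 26 = -26 + o)
n = 148 (n = 210 + (-26 - 36) = 210 - 62 = 148)
O = 1/31047 (O = 1/(12082 + 18965) = 1/31047 ≈ 3.2209e-5)
n - O = 148 - 1*1/31047 = 148 - 1/31047 = 4594955/31047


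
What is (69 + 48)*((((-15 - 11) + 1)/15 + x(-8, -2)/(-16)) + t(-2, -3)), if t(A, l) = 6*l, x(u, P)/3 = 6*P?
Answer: -8151/4 ≈ -2037.8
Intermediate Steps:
x(u, P) = 18*P (x(u, P) = 3*(6*P) = 18*P)
(69 + 48)*((((-15 - 11) + 1)/15 + x(-8, -2)/(-16)) + t(-2, -3)) = (69 + 48)*((((-15 - 11) + 1)/15 + (18*(-2))/(-16)) + 6*(-3)) = 117*(((-26 + 1)*(1/15) - 36*(-1/16)) - 18) = 117*((-25*1/15 + 9/4) - 18) = 117*((-5/3 + 9/4) - 18) = 117*(7/12 - 18) = 117*(-209/12) = -8151/4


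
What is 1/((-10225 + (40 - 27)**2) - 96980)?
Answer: -1/107036 ≈ -9.3426e-6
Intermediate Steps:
1/((-10225 + (40 - 27)**2) - 96980) = 1/((-10225 + 13**2) - 96980) = 1/((-10225 + 169) - 96980) = 1/(-10056 - 96980) = 1/(-107036) = -1/107036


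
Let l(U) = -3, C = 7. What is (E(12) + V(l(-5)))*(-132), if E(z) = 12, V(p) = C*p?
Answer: 1188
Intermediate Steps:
V(p) = 7*p
(E(12) + V(l(-5)))*(-132) = (12 + 7*(-3))*(-132) = (12 - 21)*(-132) = -9*(-132) = 1188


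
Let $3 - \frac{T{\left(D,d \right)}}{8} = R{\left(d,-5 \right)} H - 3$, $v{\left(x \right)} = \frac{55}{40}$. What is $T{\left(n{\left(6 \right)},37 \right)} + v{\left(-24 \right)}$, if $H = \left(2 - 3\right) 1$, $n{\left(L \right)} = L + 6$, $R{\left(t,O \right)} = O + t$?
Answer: $\frac{2443}{8} \approx 305.38$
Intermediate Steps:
$v{\left(x \right)} = \frac{11}{8}$ ($v{\left(x \right)} = 55 \cdot \frac{1}{40} = \frac{11}{8}$)
$n{\left(L \right)} = 6 + L$
$H = -1$ ($H = \left(-1\right) 1 = -1$)
$T{\left(D,d \right)} = 8 + 8 d$ ($T{\left(D,d \right)} = 24 - 8 \left(\left(-5 + d\right) \left(-1\right) - 3\right) = 24 - 8 \left(\left(5 - d\right) - 3\right) = 24 - 8 \left(2 - d\right) = 24 + \left(-16 + 8 d\right) = 8 + 8 d$)
$T{\left(n{\left(6 \right)},37 \right)} + v{\left(-24 \right)} = \left(8 + 8 \cdot 37\right) + \frac{11}{8} = \left(8 + 296\right) + \frac{11}{8} = 304 + \frac{11}{8} = \frac{2443}{8}$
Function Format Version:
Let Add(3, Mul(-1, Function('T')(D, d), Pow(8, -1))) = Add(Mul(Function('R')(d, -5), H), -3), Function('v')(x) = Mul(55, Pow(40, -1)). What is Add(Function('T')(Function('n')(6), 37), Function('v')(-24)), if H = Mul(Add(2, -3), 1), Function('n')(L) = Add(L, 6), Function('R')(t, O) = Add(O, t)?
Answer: Rational(2443, 8) ≈ 305.38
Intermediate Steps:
Function('v')(x) = Rational(11, 8) (Function('v')(x) = Mul(55, Rational(1, 40)) = Rational(11, 8))
Function('n')(L) = Add(6, L)
H = -1 (H = Mul(-1, 1) = -1)
Function('T')(D, d) = Add(8, Mul(8, d)) (Function('T')(D, d) = Add(24, Mul(-8, Add(Mul(Add(-5, d), -1), -3))) = Add(24, Mul(-8, Add(Add(5, Mul(-1, d)), -3))) = Add(24, Mul(-8, Add(2, Mul(-1, d)))) = Add(24, Add(-16, Mul(8, d))) = Add(8, Mul(8, d)))
Add(Function('T')(Function('n')(6), 37), Function('v')(-24)) = Add(Add(8, Mul(8, 37)), Rational(11, 8)) = Add(Add(8, 296), Rational(11, 8)) = Add(304, Rational(11, 8)) = Rational(2443, 8)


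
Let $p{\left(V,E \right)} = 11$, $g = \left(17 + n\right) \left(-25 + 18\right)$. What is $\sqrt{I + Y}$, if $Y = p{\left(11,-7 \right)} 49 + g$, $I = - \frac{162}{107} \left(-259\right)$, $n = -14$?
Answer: $\frac{2 \sqrt{2605022}}{107} \approx 30.168$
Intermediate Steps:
$g = -21$ ($g = \left(17 - 14\right) \left(-25 + 18\right) = 3 \left(-7\right) = -21$)
$I = \frac{41958}{107}$ ($I = \left(-162\right) \frac{1}{107} \left(-259\right) = \left(- \frac{162}{107}\right) \left(-259\right) = \frac{41958}{107} \approx 392.13$)
$Y = 518$ ($Y = 11 \cdot 49 - 21 = 539 - 21 = 518$)
$\sqrt{I + Y} = \sqrt{\frac{41958}{107} + 518} = \sqrt{\frac{97384}{107}} = \frac{2 \sqrt{2605022}}{107}$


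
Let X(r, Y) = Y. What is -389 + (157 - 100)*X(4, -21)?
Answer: -1586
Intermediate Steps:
-389 + (157 - 100)*X(4, -21) = -389 + (157 - 100)*(-21) = -389 + 57*(-21) = -389 - 1197 = -1586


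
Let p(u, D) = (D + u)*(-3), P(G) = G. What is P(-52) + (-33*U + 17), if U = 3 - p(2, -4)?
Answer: 64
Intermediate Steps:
p(u, D) = -3*D - 3*u
U = -3 (U = 3 - (-3*(-4) - 3*2) = 3 - (12 - 6) = 3 - 1*6 = 3 - 6 = -3)
P(-52) + (-33*U + 17) = -52 + (-33*(-3) + 17) = -52 + (99 + 17) = -52 + 116 = 64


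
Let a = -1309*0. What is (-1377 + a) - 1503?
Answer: -2880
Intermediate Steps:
a = 0
(-1377 + a) - 1503 = (-1377 + 0) - 1503 = -1377 - 1503 = -2880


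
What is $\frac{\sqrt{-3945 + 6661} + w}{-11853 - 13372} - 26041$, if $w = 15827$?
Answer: $- \frac{656900052}{25225} - \frac{2 \sqrt{679}}{25225} \approx -26042.0$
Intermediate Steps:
$\frac{\sqrt{-3945 + 6661} + w}{-11853 - 13372} - 26041 = \frac{\sqrt{-3945 + 6661} + 15827}{-11853 - 13372} - 26041 = \frac{\sqrt{2716} + 15827}{-25225} - 26041 = \left(2 \sqrt{679} + 15827\right) \left(- \frac{1}{25225}\right) - 26041 = \left(15827 + 2 \sqrt{679}\right) \left(- \frac{1}{25225}\right) - 26041 = \left(- \frac{15827}{25225} - \frac{2 \sqrt{679}}{25225}\right) - 26041 = - \frac{656900052}{25225} - \frac{2 \sqrt{679}}{25225}$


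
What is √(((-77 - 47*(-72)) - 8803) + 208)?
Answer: 2*I*√1322 ≈ 72.719*I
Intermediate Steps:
√(((-77 - 47*(-72)) - 8803) + 208) = √(((-77 + 3384) - 8803) + 208) = √((3307 - 8803) + 208) = √(-5496 + 208) = √(-5288) = 2*I*√1322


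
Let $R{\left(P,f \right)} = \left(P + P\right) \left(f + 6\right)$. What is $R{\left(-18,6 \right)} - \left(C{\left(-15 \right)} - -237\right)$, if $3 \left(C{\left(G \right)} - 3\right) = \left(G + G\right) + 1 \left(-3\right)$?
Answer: $-661$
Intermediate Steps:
$C{\left(G \right)} = 2 + \frac{2 G}{3}$ ($C{\left(G \right)} = 3 + \frac{\left(G + G\right) + 1 \left(-3\right)}{3} = 3 + \frac{2 G - 3}{3} = 3 + \frac{-3 + 2 G}{3} = 3 + \left(-1 + \frac{2 G}{3}\right) = 2 + \frac{2 G}{3}$)
$R{\left(P,f \right)} = 2 P \left(6 + f\right)$
$R{\left(-18,6 \right)} - \left(C{\left(-15 \right)} - -237\right) = 2 \left(-18\right) \left(6 + 6\right) - \left(\left(2 + \frac{2}{3} \left(-15\right)\right) - -237\right) = 2 \left(-18\right) 12 - \left(\left(2 - 10\right) + 237\right) = -432 - \left(-8 + 237\right) = -432 - 229 = -661$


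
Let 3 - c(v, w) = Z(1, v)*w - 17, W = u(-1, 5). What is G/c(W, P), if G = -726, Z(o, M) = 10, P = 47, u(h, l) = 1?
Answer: 121/75 ≈ 1.6133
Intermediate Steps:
W = 1
c(v, w) = 20 - 10*w (c(v, w) = 3 - (10*w - 17) = 3 - (-17 + 10*w) = 3 + (17 - 10*w) = 20 - 10*w)
G/c(W, P) = -726/(20 - 10*47) = -726/(20 - 470) = -726/(-450) = -726*(-1/450) = 121/75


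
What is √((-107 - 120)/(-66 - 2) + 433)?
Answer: √504407/34 ≈ 20.889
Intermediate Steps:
√((-107 - 120)/(-66 - 2) + 433) = √(-227/(-68) + 433) = √(-227*(-1/68) + 433) = √(227/68 + 433) = √(29671/68) = √504407/34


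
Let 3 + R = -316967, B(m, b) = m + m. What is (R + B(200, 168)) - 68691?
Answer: -385261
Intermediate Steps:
B(m, b) = 2*m
R = -316970 (R = -3 - 316967 = -316970)
(R + B(200, 168)) - 68691 = (-316970 + 2*200) - 68691 = (-316970 + 400) - 68691 = -316570 - 68691 = -385261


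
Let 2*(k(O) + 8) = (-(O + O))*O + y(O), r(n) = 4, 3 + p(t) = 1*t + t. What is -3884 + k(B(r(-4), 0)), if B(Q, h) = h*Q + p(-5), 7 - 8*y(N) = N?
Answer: -16239/4 ≈ -4059.8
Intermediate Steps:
y(N) = 7/8 - N/8
p(t) = -3 + 2*t (p(t) = -3 + (1*t + t) = -3 + (t + t) = -3 + 2*t)
B(Q, h) = -13 + Q*h (B(Q, h) = h*Q + (-3 + 2*(-5)) = Q*h + (-3 - 10) = Q*h - 13 = -13 + Q*h)
k(O) = -121/16 - O**2 - O/16 (k(O) = -8 + ((-(O + O))*O + (7/8 - O/8))/2 = -8 + ((-2*O)*O + (7/8 - O/8))/2 = -8 + (-2*O**2 + (7/8 - O/8))/2 = -8 + (7/8 - 2*O**2 - O/8)/2 = -8 + (7/16 - O**2 - O/16) = -121/16 - O**2 - O/16)
-3884 + k(B(r(-4), 0)) = -3884 + (-121/16 - (-13 + 4*0)**2 - (-13 + 4*0)/16) = -3884 + (-121/16 - (-13 + 0)**2 - (-13 + 0)/16) = -3884 + (-121/16 - 1*(-13)**2 - 1/16*(-13)) = -3884 + (-121/16 - 1*169 + 13/16) = -3884 + (-121/16 - 169 + 13/16) = -3884 - 703/4 = -16239/4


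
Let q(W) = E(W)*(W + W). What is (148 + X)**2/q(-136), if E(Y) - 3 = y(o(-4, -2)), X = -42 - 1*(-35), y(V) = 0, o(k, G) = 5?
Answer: -6627/272 ≈ -24.364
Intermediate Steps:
X = -7 (X = -42 + 35 = -7)
E(Y) = 3 (E(Y) = 3 + 0 = 3)
q(W) = 6*W (q(W) = 3*(W + W) = 3*(2*W) = 6*W)
(148 + X)**2/q(-136) = (148 - 7)**2/((6*(-136))) = 141**2/(-816) = 19881*(-1/816) = -6627/272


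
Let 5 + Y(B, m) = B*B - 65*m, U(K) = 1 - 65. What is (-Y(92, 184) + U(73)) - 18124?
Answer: -14687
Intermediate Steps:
U(K) = -64
Y(B, m) = -5 + B² - 65*m (Y(B, m) = -5 + (B*B - 65*m) = -5 + (B² - 65*m) = -5 + B² - 65*m)
(-Y(92, 184) + U(73)) - 18124 = (-(-5 + 92² - 65*184) - 64) - 18124 = (-(-5 + 8464 - 11960) - 64) - 18124 = (-1*(-3501) - 64) - 18124 = (3501 - 64) - 18124 = 3437 - 18124 = -14687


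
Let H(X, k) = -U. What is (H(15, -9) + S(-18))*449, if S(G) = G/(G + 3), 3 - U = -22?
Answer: -53431/5 ≈ -10686.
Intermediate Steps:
U = 25 (U = 3 - 1*(-22) = 3 + 22 = 25)
S(G) = G/(3 + G)
H(X, k) = -25 (H(X, k) = -1*25 = -25)
(H(15, -9) + S(-18))*449 = (-25 - 18/(3 - 18))*449 = (-25 - 18/(-15))*449 = (-25 - 18*(-1/15))*449 = (-25 + 6/5)*449 = -119/5*449 = -53431/5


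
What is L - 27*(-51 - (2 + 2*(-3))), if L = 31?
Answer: 1300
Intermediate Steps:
L - 27*(-51 - (2 + 2*(-3))) = 31 - 27*(-51 - (2 + 2*(-3))) = 31 - 27*(-51 - (2 - 6)) = 31 - 27*(-51 - 1*(-4)) = 31 - 27*(-51 + 4) = 31 - 27*(-47) = 31 + 1269 = 1300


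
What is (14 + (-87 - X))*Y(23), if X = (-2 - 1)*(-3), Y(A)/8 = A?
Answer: -15088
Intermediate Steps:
Y(A) = 8*A
X = 9 (X = -3*(-3) = 9)
(14 + (-87 - X))*Y(23) = (14 + (-87 - 1*9))*(8*23) = (14 + (-87 - 9))*184 = (14 - 96)*184 = -82*184 = -15088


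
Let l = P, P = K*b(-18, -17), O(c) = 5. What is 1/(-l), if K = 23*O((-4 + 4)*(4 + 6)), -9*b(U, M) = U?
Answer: -1/230 ≈ -0.0043478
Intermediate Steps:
b(U, M) = -U/9
K = 115 (K = 23*5 = 115)
P = 230 (P = 115*(-⅑*(-18)) = 115*2 = 230)
l = 230
1/(-l) = 1/(-1*230) = 1/(-230) = -1/230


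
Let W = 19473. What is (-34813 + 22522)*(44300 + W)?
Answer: -783833943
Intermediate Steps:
(-34813 + 22522)*(44300 + W) = (-34813 + 22522)*(44300 + 19473) = -12291*63773 = -783833943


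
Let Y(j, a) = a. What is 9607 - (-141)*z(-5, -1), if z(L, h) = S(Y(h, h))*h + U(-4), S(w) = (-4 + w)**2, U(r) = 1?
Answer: 6223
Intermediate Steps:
z(L, h) = 1 + h*(-4 + h)**2 (z(L, h) = (-4 + h)**2*h + 1 = h*(-4 + h)**2 + 1 = 1 + h*(-4 + h)**2)
9607 - (-141)*z(-5, -1) = 9607 - (-141)*(1 - (-4 - 1)**2) = 9607 - (-141)*(1 - 1*(-5)**2) = 9607 - (-141)*(1 - 1*25) = 9607 - (-141)*(1 - 25) = 9607 - (-141)*(-24) = 9607 - 1*3384 = 9607 - 3384 = 6223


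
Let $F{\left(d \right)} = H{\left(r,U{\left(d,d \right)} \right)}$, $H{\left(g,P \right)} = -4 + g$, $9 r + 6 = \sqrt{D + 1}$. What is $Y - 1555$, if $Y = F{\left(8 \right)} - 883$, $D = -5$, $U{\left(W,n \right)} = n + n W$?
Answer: $- \frac{7328}{3} + \frac{2 i}{9} \approx -2442.7 + 0.22222 i$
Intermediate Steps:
$U{\left(W,n \right)} = n + W n$
$r = - \frac{2}{3} + \frac{2 i}{9}$ ($r = - \frac{2}{3} + \frac{\sqrt{-5 + 1}}{9} = - \frac{2}{3} + \frac{\sqrt{-4}}{9} = - \frac{2}{3} + \frac{2 i}{9} \approx -0.66667 + 0.22222 i$)
$F{\left(d \right)} = - \frac{14}{3} + \frac{2 i}{9}$ ($F{\left(d \right)} = -4 - \left(\frac{2}{3} - \frac{2 i}{9}\right) = - \frac{14}{3} + \frac{2 i}{9}$)
$Y = - \frac{2663}{3} + \frac{2 i}{9}$ ($Y = \left(- \frac{14}{3} + \frac{2 i}{9}\right) - 883 = - \frac{2663}{3} + \frac{2 i}{9} \approx -887.67 + 0.22222 i$)
$Y - 1555 = \left(- \frac{2663}{3} + \frac{2 i}{9}\right) - 1555 = - \frac{7328}{3} + \frac{2 i}{9}$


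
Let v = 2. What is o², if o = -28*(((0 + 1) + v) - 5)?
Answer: 3136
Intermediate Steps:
o = 56 (o = -28*(((0 + 1) + 2) - 5) = -28*((1 + 2) - 5) = -28*(3 - 5) = -28*(-2) = 56)
o² = 56² = 3136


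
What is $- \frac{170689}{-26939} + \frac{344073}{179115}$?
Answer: $\frac{13280647594}{1608392995} \approx 8.2571$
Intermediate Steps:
$- \frac{170689}{-26939} + \frac{344073}{179115} = \left(-170689\right) \left(- \frac{1}{26939}\right) + 344073 \cdot \frac{1}{179115} = \frac{170689}{26939} + \frac{114691}{59705} = \frac{13280647594}{1608392995}$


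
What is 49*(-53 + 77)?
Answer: 1176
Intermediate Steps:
49*(-53 + 77) = 49*24 = 1176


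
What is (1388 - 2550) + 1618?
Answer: 456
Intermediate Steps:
(1388 - 2550) + 1618 = -1162 + 1618 = 456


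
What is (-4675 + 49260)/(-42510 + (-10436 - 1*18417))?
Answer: -44585/71363 ≈ -0.62476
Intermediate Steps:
(-4675 + 49260)/(-42510 + (-10436 - 1*18417)) = 44585/(-42510 + (-10436 - 18417)) = 44585/(-42510 - 28853) = 44585/(-71363) = 44585*(-1/71363) = -44585/71363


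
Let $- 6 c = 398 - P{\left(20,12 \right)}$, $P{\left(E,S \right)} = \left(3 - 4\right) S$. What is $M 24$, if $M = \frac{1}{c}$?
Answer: $- \frac{72}{205} \approx -0.35122$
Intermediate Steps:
$P{\left(E,S \right)} = - S$
$c = - \frac{205}{3}$ ($c = - \frac{398 - \left(-1\right) 12}{6} = - \frac{398 - -12}{6} = - \frac{398 + 12}{6} = \left(- \frac{1}{6}\right) 410 = - \frac{205}{3} \approx -68.333$)
$M = - \frac{3}{205}$ ($M = \frac{1}{- \frac{205}{3}} = - \frac{3}{205} \approx -0.014634$)
$M 24 = \left(- \frac{3}{205}\right) 24 = - \frac{72}{205}$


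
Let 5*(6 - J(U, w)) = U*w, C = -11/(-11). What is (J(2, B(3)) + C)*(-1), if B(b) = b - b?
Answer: -7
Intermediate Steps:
C = 1 (C = -11*(-1/11) = 1)
B(b) = 0
J(U, w) = 6 - U*w/5
(J(2, B(3)) + C)*(-1) = ((6 - ⅕*2*0) + 1)*(-1) = ((6 + 0) + 1)*(-1) = (6 + 1)*(-1) = 7*(-1) = -7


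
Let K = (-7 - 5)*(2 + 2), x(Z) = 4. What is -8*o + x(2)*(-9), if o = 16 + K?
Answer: 220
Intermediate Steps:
K = -48 (K = -12*4 = -48)
o = -32 (o = 16 - 48 = -32)
-8*o + x(2)*(-9) = -8*(-32) + 4*(-9) = 256 - 36 = 220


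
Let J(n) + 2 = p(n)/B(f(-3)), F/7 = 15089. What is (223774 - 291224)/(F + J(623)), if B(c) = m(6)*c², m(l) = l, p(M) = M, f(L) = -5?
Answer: -10117500/15843773 ≈ -0.63858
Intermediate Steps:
F = 105623 (F = 7*15089 = 105623)
B(c) = 6*c²
J(n) = -2 + n/150 (J(n) = -2 + n/((6*(-5)²)) = -2 + n/((6*25)) = -2 + n/150)
(223774 - 291224)/(F + J(623)) = (223774 - 291224)/(105623 + (-2 + (1/150)*623)) = -67450/(105623 + (-2 + 623/150)) = -67450/(105623 + 323/150) = -67450/15843773/150 = -67450*150/15843773 = -10117500/15843773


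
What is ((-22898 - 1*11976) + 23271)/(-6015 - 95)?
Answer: 11603/6110 ≈ 1.8990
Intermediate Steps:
((-22898 - 1*11976) + 23271)/(-6015 - 95) = ((-22898 - 11976) + 23271)/(-6110) = (-34874 + 23271)*(-1/6110) = -11603*(-1/6110) = 11603/6110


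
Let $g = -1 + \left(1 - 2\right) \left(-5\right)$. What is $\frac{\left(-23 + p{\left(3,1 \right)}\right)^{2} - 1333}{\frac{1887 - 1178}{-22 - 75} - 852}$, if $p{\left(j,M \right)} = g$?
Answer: $\frac{94284}{83353} \approx 1.1311$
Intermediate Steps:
$g = 4$ ($g = -1 - -5 = -1 + 5 = 4$)
$p{\left(j,M \right)} = 4$
$\frac{\left(-23 + p{\left(3,1 \right)}\right)^{2} - 1333}{\frac{1887 - 1178}{-22 - 75} - 852} = \frac{\left(-23 + 4\right)^{2} - 1333}{\frac{1887 - 1178}{-22 - 75} - 852} = \frac{\left(-19\right)^{2} - 1333}{\frac{709}{-97} - 852} = \frac{361 - 1333}{709 \left(- \frac{1}{97}\right) - 852} = - \frac{972}{- \frac{709}{97} - 852} = - \frac{972}{- \frac{83353}{97}} = \left(-972\right) \left(- \frac{97}{83353}\right) = \frac{94284}{83353}$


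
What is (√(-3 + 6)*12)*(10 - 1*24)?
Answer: -168*√3 ≈ -290.98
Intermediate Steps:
(√(-3 + 6)*12)*(10 - 1*24) = (√3*12)*(10 - 24) = (12*√3)*(-14) = -168*√3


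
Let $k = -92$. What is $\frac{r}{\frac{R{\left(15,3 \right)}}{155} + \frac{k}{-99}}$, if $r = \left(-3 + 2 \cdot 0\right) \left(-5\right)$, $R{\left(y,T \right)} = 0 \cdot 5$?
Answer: $\frac{1485}{92} \approx 16.141$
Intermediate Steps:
$R{\left(y,T \right)} = 0$
$r = 15$ ($r = \left(-3 + 0\right) \left(-5\right) = \left(-3\right) \left(-5\right) = 15$)
$\frac{r}{\frac{R{\left(15,3 \right)}}{155} + \frac{k}{-99}} = \frac{15}{\frac{0}{155} - \frac{92}{-99}} = \frac{15}{0 \cdot \frac{1}{155} - - \frac{92}{99}} = \frac{15}{0 + \frac{92}{99}} = \frac{15}{\frac{92}{99}} = 15 \cdot \frac{99}{92} = \frac{1485}{92}$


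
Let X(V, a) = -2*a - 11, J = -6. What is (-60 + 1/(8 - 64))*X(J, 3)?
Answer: 57137/56 ≈ 1020.3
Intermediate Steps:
X(V, a) = -11 - 2*a
(-60 + 1/(8 - 64))*X(J, 3) = (-60 + 1/(8 - 64))*(-11 - 2*3) = (-60 + 1/(-56))*(-11 - 6) = (-60 - 1/56)*(-17) = -3361/56*(-17) = 57137/56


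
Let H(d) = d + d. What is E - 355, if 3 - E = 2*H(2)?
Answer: -360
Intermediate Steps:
H(d) = 2*d
E = -5 (E = 3 - 2*2*2 = 3 - 2*4 = 3 - 1*8 = 3 - 8 = -5)
E - 355 = -5 - 355 = -360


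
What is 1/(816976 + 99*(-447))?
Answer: 1/772723 ≈ 1.2941e-6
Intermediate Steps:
1/(816976 + 99*(-447)) = 1/(816976 - 44253) = 1/772723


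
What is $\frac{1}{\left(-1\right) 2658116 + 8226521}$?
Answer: $\frac{1}{5568405} \approx 1.7958 \cdot 10^{-7}$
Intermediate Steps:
$\frac{1}{\left(-1\right) 2658116 + 8226521} = \frac{1}{-2658116 + 8226521} = \frac{1}{5568405}$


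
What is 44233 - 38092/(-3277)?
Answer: 144989633/3277 ≈ 44245.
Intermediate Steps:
44233 - 38092/(-3277) = 44233 - 38092*(-1)/3277 = 44233 - 1*(-38092/3277) = 44233 + 38092/3277 = 144989633/3277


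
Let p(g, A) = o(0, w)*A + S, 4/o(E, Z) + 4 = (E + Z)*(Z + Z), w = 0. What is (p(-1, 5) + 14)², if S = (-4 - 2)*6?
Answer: 729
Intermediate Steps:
o(E, Z) = 4/(-4 + 2*Z*(E + Z)) (o(E, Z) = 4/(-4 + (E + Z)*(Z + Z)) = 4/(-4 + (E + Z)*(2*Z)) = 4/(-4 + 2*Z*(E + Z)))
S = -36 (S = -6*6 = -36)
p(g, A) = -36 - A (p(g, A) = (2/(-2 + 0² + 0*0))*A - 36 = (2/(-2 + 0 + 0))*A - 36 = (2/(-2))*A - 36 = (2*(-½))*A - 36 = -A - 36 = -36 - A)
(p(-1, 5) + 14)² = ((-36 - 1*5) + 14)² = ((-36 - 5) + 14)² = (-41 + 14)² = (-27)² = 729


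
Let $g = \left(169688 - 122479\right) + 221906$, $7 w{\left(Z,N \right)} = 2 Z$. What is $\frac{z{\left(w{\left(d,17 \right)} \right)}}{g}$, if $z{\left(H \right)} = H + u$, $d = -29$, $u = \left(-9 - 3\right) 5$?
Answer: $- \frac{478}{1883805} \approx -0.00025374$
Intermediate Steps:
$u = -60$ ($u = \left(-12\right) 5 = -60$)
$w{\left(Z,N \right)} = \frac{2 Z}{7}$
$g = 269115$ ($g = 47209 + 221906 = 269115$)
$z{\left(H \right)} = -60 + H$ ($z{\left(H \right)} = H - 60 = -60 + H$)
$\frac{z{\left(w{\left(d,17 \right)} \right)}}{g} = \frac{-60 + \frac{2}{7} \left(-29\right)}{269115} = \left(-60 - \frac{58}{7}\right) \frac{1}{269115} = \left(- \frac{478}{7}\right) \frac{1}{269115} = - \frac{478}{1883805}$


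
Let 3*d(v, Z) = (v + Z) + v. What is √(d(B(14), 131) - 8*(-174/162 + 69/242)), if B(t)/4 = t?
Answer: √855741/99 ≈ 9.3441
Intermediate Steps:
B(t) = 4*t
d(v, Z) = Z/3 + 2*v/3 (d(v, Z) = ((v + Z) + v)/3 = ((Z + v) + v)/3 = (Z + 2*v)/3 = Z/3 + 2*v/3)
√(d(B(14), 131) - 8*(-174/162 + 69/242)) = √(((⅓)*131 + 2*(4*14)/3) - 8*(-174/162 + 69/242)) = √((131/3 + (⅔)*56) - 8*(-174*1/162 + 69*(1/242))) = √((131/3 + 112/3) - 8*(-29/27 + 69/242)) = √(81 - 8*(-5155/6534)) = √(81 + 20620/3267) = √(285247/3267) = √855741/99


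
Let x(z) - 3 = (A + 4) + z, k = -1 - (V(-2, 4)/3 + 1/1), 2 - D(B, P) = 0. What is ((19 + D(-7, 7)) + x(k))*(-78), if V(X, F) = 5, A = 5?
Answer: -2288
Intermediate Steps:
D(B, P) = 2 (D(B, P) = 2 - 1*0 = 2 + 0 = 2)
k = -11/3 (k = -1 - (5/3 + 1/1) = -1 - (5*(1/3) + 1*1) = -1 - (5/3 + 1) = -1 - 1*8/3 = -1 - 8/3 = -11/3 ≈ -3.6667)
x(z) = 12 + z (x(z) = 3 + ((5 + 4) + z) = 3 + (9 + z) = 12 + z)
((19 + D(-7, 7)) + x(k))*(-78) = ((19 + 2) + (12 - 11/3))*(-78) = (21 + 25/3)*(-78) = (88/3)*(-78) = -2288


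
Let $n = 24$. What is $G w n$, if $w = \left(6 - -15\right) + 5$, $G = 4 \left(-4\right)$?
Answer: $-9984$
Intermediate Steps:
$G = -16$
$w = 26$ ($w = \left(6 + 15\right) + 5 = 21 + 5 = 26$)
$G w n = \left(-16\right) 26 \cdot 24 = \left(-416\right) 24 = -9984$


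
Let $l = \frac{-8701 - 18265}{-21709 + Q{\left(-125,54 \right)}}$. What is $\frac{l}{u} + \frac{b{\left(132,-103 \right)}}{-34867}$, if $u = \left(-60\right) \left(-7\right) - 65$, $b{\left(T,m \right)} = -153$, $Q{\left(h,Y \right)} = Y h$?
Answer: $\frac{146233771}{20721140195} \approx 0.0070572$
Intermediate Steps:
$l = \frac{26966}{28459}$ ($l = \frac{-8701 - 18265}{-21709 + 54 \left(-125\right)} = - \frac{26966}{-21709 - 6750} = - \frac{26966}{-28459} = \left(-26966\right) \left(- \frac{1}{28459}\right) = \frac{26966}{28459} \approx 0.94754$)
$u = 355$ ($u = 420 - 65 = 355$)
$\frac{l}{u} + \frac{b{\left(132,-103 \right)}}{-34867} = \frac{26966}{28459 \cdot 355} - \frac{153}{-34867} = \frac{26966}{28459} \cdot \frac{1}{355} - - \frac{9}{2051} = \frac{26966}{10102945} + \frac{9}{2051} = \frac{146233771}{20721140195}$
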